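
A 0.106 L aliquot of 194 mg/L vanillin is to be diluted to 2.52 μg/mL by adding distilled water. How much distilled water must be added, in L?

8.05 L

2.52 μg/mL = 2.52 mg/L.
V₂ = C₁V₁/C₂ = 194 × 0.106 / 2.52 = 8.16 L.
Diluent to add = V₂ − V₁ = 8.16 − 0.106 = 8.05 L.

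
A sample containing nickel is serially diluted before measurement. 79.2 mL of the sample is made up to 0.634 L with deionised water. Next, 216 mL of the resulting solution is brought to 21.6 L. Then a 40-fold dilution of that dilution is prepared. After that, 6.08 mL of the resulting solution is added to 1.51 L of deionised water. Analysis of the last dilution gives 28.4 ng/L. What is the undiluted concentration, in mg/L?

227 mg/L

Overall dilution factor = 8.005 × 100 × 40 × 249.4 = 7.98 × 10⁶.
Original = 28.4 ng/L × 7.98 × 10⁶ = 2.27 × 10⁸ ng/L = 227 mg/L.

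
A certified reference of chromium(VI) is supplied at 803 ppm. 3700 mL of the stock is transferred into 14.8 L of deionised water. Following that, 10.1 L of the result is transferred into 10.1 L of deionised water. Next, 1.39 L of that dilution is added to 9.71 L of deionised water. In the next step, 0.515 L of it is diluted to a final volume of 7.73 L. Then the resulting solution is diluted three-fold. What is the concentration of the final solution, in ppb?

Overall dilution factor = 5 × 2 × 7.986 × 15.01 × 3 = 3596.
803 ppm / 3596 = 0.223 ppm = 223 ppb.

223 ppb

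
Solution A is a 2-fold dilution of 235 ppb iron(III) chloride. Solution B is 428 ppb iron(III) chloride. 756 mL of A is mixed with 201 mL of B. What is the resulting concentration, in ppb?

C_A = 235 ppb / 2 = 118 ppb.
C_mix = (C_A·V_A + C_B·V_B)/(V_A + V_B) = (118×756 + 428×201) / 957.0 = 183 ppb.

183 ppb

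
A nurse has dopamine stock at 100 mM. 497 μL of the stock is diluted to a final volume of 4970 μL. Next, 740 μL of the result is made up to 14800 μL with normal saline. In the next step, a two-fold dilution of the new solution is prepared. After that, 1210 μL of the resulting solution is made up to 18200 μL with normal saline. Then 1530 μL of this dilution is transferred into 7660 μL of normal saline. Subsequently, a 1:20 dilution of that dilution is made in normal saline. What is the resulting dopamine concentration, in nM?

Overall dilution factor = 10 × 20 × 2 × 15.04 × 6.007 × 20 = 7.23 × 10⁵.
100 mM / 7.23 × 10⁵ = 1.38 × 10⁻⁴ mM = 138 nM.

138 nM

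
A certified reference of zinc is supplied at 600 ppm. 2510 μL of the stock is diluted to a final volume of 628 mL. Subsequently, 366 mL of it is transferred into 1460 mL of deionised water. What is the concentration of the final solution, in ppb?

Overall dilution factor = 250.2 × 4.989 = 1248.
600 ppm / 1248 = 0.481 ppm = 481 ppb.

481 ppb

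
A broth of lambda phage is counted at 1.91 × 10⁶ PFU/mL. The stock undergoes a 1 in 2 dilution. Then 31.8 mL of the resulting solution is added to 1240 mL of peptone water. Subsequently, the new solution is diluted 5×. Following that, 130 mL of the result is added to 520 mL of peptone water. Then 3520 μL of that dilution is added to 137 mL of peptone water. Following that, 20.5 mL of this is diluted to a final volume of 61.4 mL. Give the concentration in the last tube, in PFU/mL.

7.99 PFU/mL

Overall dilution factor = 2 × 39.99 × 5 × 5 × 39.92 × 2.995 = 2.39 × 10⁵.
1.91 × 10⁶ PFU/mL / 2.39 × 10⁵ = 7.99 PFU/mL.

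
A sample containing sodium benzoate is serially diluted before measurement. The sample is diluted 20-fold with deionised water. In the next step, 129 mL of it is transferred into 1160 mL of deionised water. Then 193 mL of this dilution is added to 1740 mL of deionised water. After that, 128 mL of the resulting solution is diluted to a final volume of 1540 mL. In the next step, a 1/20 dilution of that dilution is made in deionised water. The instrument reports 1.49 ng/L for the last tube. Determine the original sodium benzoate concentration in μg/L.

718 μg/L

Overall dilution factor = 20 × 9.992 × 10.02 × 12.03 × 20 = 4.82 × 10⁵.
Original = 1.49 ng/L × 4.82 × 10⁵ = 7.18 × 10⁵ ng/L = 718 μg/L.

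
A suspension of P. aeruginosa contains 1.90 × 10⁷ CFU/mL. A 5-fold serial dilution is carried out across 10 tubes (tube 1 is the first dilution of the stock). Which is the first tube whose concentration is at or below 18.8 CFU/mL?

tube 9

Tube n has concentration 1.90 × 10⁷ CFU/mL / 5ⁿ.
Need 5ⁿ ≥ 1.90 × 10⁷ CFU/mL / 18.8 CFU/mL = 1.01 × 10⁶, so n ≥ 8.59.
First such tube: n = 9.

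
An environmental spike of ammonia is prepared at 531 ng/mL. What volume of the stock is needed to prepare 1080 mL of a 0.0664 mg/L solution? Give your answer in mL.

0.0664 mg/L = 66.4 ng/mL.
V₁ = C₂V₂/C₁ = 66.4 × 1080 / 531 = 135 mL.

135 mL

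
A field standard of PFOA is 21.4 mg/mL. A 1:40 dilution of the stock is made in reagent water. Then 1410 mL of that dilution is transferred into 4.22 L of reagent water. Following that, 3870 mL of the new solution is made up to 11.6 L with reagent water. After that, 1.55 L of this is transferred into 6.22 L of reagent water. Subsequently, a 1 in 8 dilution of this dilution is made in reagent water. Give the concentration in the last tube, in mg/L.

1.11 mg/L

Overall dilution factor = 40 × 3.993 × 2.997 × 5.013 × 8 = 1.92 × 10⁴.
21.4 mg/mL / 1.92 × 10⁴ = 1.11 × 10⁻³ mg/mL = 1.11 mg/L.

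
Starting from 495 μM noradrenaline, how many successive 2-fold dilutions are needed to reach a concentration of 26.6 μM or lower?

5

Need 2ⁿ ≥ 18.6, so n ≥ log(18.6)/log(2) = 4.22.
Minimum whole steps: n = 5.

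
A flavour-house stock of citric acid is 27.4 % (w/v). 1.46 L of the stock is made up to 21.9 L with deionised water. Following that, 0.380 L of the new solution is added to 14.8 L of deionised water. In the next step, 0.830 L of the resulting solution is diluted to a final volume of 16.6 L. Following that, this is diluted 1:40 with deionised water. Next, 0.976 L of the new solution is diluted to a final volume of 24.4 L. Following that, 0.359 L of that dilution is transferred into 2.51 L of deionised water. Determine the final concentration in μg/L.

2.86 μg/L

Overall dilution factor = 15 × 39.95 × 20 × 40 × 25 × 7.992 = 9.58 × 10⁷.
27.4 % (w/v) / 9.58 × 10⁷ = 2.86 × 10⁻⁷ % (w/v) = 2.86 μg/L.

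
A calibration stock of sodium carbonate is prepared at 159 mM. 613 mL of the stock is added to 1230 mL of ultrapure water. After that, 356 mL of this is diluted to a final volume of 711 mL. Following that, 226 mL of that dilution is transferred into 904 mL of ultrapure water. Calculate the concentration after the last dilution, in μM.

5300 μM

Overall dilution factor = 3.007 × 1.997 × 5 = 30.0.
159 mM / 30.0 = 5.30 mM = 5300 μM.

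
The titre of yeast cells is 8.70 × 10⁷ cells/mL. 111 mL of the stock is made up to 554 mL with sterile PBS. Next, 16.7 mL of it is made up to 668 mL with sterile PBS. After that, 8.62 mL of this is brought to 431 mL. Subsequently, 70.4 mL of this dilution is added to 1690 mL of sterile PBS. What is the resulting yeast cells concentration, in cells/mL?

349 cells/mL

Overall dilution factor = 4.991 × 40 × 50 × 25.01 = 2.50 × 10⁵.
8.70 × 10⁷ cells/mL / 2.50 × 10⁵ = 349 cells/mL.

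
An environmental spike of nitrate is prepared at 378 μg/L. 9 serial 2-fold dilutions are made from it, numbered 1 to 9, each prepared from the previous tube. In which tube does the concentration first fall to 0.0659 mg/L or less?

tube 3

Tube n has concentration 378 μg/L / 2ⁿ.
Need 2ⁿ ≥ 378 μg/L / 0.0659 mg/L = 5.74, so n ≥ 2.52.
First such tube: n = 3.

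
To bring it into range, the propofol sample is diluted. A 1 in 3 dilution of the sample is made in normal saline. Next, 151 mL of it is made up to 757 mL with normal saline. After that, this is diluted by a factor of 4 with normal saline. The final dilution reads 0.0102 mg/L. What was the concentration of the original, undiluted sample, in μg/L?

Overall dilution factor = 3 × 5.013 × 4 = 60.2.
Original = 0.0102 mg/L × 60.2 = 0.614 mg/L = 614 μg/L.

614 μg/L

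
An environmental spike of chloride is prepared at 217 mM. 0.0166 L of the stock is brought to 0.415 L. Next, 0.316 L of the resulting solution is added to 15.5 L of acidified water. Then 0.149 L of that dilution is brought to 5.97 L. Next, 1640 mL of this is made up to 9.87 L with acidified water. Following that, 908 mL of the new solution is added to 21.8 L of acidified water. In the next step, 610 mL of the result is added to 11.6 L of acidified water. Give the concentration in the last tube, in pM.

Overall dilution factor = 25 × 50.05 × 40.07 × 6.018 × 25.01 × 20.02 = 1.51 × 10⁸.
217 mM / 1.51 × 10⁸ = 1.44 × 10⁻⁶ mM = 1440 pM.

1440 pM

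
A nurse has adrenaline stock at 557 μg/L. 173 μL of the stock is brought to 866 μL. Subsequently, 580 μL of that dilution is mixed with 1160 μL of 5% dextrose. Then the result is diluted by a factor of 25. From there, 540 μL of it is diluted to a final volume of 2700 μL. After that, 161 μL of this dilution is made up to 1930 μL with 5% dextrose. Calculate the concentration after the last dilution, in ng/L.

24.8 ng/L

Overall dilution factor = 5.006 × 3 × 25 × 5 × 11.99 = 2.25 × 10⁴.
557 μg/L / 2.25 × 10⁴ = 0.0248 μg/L = 24.8 ng/L.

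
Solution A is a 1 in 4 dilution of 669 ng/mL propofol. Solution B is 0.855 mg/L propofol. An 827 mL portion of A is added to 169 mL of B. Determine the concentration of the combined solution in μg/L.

C_A = 669 ng/mL / 4 = 167 ng/mL.
C_B = 0.855 mg/L = 855 ng/mL.
C_mix = (C_A·V_A + C_B·V_B)/(V_A + V_B) = (167×827 + 855×169) / 996.0 = 284 ng/mL = 284 μg/L.

284 μg/L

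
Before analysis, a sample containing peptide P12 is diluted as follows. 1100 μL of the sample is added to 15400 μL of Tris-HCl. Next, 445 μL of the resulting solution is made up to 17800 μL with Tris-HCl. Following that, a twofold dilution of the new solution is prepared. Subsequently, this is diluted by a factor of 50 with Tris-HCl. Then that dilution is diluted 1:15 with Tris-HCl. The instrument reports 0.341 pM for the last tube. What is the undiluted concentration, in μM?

Overall dilution factor = 15 × 40 × 2 × 50 × 15 = 9.00 × 10⁵.
Original = 0.341 pM × 9.00 × 10⁵ = 3.07 × 10⁵ pM = 0.307 μM.

0.307 μM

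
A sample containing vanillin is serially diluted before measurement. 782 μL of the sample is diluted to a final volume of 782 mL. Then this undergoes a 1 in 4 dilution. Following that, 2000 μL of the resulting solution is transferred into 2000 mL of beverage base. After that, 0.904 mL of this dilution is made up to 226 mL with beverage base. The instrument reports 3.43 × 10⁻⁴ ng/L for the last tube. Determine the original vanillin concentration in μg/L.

343 μg/L

Overall dilution factor = 1000 × 4 × 1001 × 250 = 1.00 × 10⁹.
Original = 3.43 × 10⁻⁴ ng/L × 1.00 × 10⁹ = 3.43 × 10⁵ ng/L = 343 μg/L.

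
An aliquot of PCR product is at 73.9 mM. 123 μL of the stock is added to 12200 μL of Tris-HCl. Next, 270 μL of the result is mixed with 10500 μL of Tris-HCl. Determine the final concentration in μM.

Overall dilution factor = 100.2 × 39.89 = 3996.
73.9 mM / 3996 = 0.0185 mM = 18.5 μM.

18.5 μM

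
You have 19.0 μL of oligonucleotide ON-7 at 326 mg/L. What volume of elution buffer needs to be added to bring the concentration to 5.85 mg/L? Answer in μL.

V₂ = C₁V₁/C₂ = 326 × 19.0 / 5.85 = 1059 μL.
Diluent to add = V₂ − V₁ = 1059 − 19.0 = 1040 μL.

1040 μL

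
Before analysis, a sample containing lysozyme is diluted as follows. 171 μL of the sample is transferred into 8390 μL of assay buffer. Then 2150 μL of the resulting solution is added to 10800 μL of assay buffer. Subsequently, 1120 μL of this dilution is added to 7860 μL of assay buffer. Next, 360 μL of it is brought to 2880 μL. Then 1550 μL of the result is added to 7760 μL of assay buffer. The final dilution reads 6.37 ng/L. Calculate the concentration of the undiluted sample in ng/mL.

Overall dilution factor = 50.06 × 6.023 × 8.018 × 8 × 6.006 = 1.16 × 10⁵.
Original = 6.37 ng/L × 1.16 × 10⁵ = 7.40 × 10⁵ ng/L = 740 ng/mL.

740 ng/mL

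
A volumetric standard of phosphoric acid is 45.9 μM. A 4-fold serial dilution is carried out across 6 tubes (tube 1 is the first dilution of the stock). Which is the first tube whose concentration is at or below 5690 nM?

Tube n has concentration 45.9 μM / 4ⁿ.
Need 4ⁿ ≥ 45.9 μM / 5690 nM = 8.07, so n ≥ 1.51.
First such tube: n = 2.

tube 2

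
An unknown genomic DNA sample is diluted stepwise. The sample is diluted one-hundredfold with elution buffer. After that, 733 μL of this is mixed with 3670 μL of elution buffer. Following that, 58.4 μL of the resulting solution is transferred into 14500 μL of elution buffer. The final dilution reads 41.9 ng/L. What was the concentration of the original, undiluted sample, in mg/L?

Overall dilution factor = 100 × 6.007 × 249.3 = 1.50 × 10⁵.
Original = 41.9 ng/L × 1.50 × 10⁵ = 6.27 × 10⁶ ng/L = 6.27 mg/L.

6.27 mg/L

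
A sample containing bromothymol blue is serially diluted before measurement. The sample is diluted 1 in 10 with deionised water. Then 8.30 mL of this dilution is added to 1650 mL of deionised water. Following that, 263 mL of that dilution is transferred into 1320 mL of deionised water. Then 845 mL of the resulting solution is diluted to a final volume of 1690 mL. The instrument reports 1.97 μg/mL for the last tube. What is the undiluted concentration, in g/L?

47.4 g/L

Overall dilution factor = 10 × 199.8 × 6.019 × 2 = 2.41 × 10⁴.
Original = 1.97 μg/mL × 2.41 × 10⁴ = 4.74 × 10⁴ μg/mL = 47.4 g/L.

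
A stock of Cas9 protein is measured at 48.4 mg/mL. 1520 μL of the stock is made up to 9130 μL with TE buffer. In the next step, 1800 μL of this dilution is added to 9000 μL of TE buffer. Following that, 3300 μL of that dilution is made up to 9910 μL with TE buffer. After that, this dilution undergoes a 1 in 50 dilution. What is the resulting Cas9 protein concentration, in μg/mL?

8.94 μg/mL

Overall dilution factor = 6.007 × 6 × 3.003 × 50 = 5411.
48.4 mg/mL / 5411 = 8.94 × 10⁻³ mg/mL = 8.94 μg/mL.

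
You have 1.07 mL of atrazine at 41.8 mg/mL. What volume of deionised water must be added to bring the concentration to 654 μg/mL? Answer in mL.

654 μg/mL = 0.654 mg/mL.
V₂ = C₁V₁/C₂ = 41.8 × 1.07 / 0.654 = 68.4 mL.
Diluent to add = V₂ − V₁ = 68.4 − 1.07 = 67.3 mL.

67.3 mL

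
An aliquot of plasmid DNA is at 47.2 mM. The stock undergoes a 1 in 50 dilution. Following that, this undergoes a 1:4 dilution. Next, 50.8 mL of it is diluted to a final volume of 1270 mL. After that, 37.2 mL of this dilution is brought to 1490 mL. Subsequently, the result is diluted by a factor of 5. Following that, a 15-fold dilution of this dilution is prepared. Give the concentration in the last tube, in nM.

Overall dilution factor = 50 × 4 × 25 × 40.05 × 5 × 15 = 1.50 × 10⁷.
47.2 mM / 1.50 × 10⁷ = 3.14 × 10⁻⁶ mM = 3.14 nM.

3.14 nM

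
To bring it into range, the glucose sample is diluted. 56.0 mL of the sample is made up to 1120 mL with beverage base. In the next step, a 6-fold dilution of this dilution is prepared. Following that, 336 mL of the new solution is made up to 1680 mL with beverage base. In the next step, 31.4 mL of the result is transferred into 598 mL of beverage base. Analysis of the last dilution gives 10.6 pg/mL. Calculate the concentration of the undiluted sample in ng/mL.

127 ng/mL

Overall dilution factor = 20 × 6 × 5 × 20.04 = 1.20 × 10⁴.
Original = 10.6 pg/mL × 1.20 × 10⁴ = 1.27 × 10⁵ pg/mL = 127 ng/mL.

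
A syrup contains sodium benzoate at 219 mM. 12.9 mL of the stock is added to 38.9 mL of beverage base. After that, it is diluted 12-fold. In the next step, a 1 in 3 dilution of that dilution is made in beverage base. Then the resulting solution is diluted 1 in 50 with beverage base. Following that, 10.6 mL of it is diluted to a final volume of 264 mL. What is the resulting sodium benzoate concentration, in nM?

Overall dilution factor = 4.016 × 12 × 3 × 50 × 24.91 = 1.80 × 10⁵.
219 mM / 1.80 × 10⁵ = 1.22 × 10⁻³ mM = 1220 nM.

1220 nM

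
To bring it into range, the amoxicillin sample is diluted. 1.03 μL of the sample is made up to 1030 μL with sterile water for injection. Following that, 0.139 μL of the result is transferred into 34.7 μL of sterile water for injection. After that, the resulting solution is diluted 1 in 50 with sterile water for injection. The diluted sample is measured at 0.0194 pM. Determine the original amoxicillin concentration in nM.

243 nM

Overall dilution factor = 1000 × 250.6 × 50 = 1.25 × 10⁷.
Original = 0.0194 pM × 1.25 × 10⁷ = 2.43 × 10⁵ pM = 243 nM.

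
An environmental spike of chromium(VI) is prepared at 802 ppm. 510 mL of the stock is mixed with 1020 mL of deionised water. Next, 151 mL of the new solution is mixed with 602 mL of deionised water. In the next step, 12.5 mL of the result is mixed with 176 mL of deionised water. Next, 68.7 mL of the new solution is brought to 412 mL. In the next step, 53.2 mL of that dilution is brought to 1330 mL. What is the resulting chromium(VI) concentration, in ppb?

23.7 ppb

Overall dilution factor = 3 × 4.987 × 15.08 × 5.997 × 25 = 3.38 × 10⁴.
802 ppm / 3.38 × 10⁴ = 0.0237 ppm = 23.7 ppb.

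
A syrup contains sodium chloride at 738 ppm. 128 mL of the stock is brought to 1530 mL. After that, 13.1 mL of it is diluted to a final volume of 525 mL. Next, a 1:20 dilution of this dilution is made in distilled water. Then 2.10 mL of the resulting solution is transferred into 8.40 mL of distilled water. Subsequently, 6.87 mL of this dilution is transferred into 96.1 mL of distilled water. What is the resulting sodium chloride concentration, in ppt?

1030 ppt

Overall dilution factor = 11.95 × 40.08 × 20 × 5 × 14.99 = 7.18 × 10⁵.
738 ppm / 7.18 × 10⁵ = 1.03 × 10⁻³ ppm = 1030 ppt.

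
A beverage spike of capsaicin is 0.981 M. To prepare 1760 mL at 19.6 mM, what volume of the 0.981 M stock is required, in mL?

35.2 mL

19.6 mM = 0.0196 M.
V₁ = C₂V₂/C₁ = 0.0196 × 1760 / 0.981 = 35.2 mL.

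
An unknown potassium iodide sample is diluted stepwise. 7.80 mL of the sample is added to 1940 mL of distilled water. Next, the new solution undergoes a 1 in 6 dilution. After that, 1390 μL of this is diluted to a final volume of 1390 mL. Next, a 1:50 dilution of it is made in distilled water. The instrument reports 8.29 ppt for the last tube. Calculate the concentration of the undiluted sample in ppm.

Overall dilution factor = 249.7 × 6 × 1000 × 50 = 7.49 × 10⁷.
Original = 8.29 ppt × 7.49 × 10⁷ = 6.21 × 10⁸ ppt = 621 ppm.

621 ppm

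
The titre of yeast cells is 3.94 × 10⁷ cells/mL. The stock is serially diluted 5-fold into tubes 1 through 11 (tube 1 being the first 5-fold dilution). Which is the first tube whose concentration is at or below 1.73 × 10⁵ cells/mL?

tube 4

Tube n has concentration 3.94 × 10⁷ cells/mL / 5ⁿ.
Need 5ⁿ ≥ 3.94 × 10⁷ cells/mL / 1.73 × 10⁵ cells/mL = 228, so n ≥ 3.37.
First such tube: n = 4.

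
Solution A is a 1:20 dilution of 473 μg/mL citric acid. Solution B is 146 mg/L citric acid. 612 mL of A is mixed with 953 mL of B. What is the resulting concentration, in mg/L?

C_A = 473 μg/mL / 20 = 23.7 μg/mL.
C_B = 146 mg/L = 146 μg/mL.
C_mix = (C_A·V_A + C_B·V_B)/(V_A + V_B) = (23.7×612 + 146×953) / 1565 = 98.2 μg/mL = 98.2 mg/L.

98.2 mg/L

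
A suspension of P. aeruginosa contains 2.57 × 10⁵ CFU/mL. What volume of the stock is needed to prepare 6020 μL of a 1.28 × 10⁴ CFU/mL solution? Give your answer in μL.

300 μL

V₁ = C₂V₂/C₁ = 1.28 × 10⁴ × 6020 / 2.57 × 10⁵ = 300 μL.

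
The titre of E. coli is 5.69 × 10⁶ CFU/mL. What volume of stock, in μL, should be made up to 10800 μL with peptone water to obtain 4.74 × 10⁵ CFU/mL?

V₁ = C₂V₂/C₁ = 4.74 × 10⁵ × 10800 / 5.69 × 10⁶ = 900 μL.

900 μL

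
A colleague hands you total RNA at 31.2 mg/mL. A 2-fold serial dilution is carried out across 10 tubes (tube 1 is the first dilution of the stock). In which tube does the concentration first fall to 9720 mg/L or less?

tube 2

Tube n has concentration 31.2 mg/mL / 2ⁿ.
Need 2ⁿ ≥ 31.2 mg/mL / 9720 mg/L = 3.21, so n ≥ 1.68.
First such tube: n = 2.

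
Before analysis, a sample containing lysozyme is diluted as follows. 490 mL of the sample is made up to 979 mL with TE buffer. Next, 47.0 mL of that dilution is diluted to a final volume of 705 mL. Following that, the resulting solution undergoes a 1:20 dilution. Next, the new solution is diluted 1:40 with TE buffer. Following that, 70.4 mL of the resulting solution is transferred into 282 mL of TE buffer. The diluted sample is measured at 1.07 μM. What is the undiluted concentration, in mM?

Overall dilution factor = 1.998 × 15 × 20 × 40 × 5.006 = 1.20 × 10⁵.
Original = 1.07 μM × 1.20 × 10⁵ = 1.28 × 10⁵ μM = 128 mM.

128 mM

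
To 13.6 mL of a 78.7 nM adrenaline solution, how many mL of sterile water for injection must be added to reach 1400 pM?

1400 pM = 1.40 nM.
V₂ = C₁V₁/C₂ = 78.7 × 13.6 / 1.40 = 765 mL.
Diluent to add = V₂ − V₁ = 765 − 13.6 = 751 mL.

751 mL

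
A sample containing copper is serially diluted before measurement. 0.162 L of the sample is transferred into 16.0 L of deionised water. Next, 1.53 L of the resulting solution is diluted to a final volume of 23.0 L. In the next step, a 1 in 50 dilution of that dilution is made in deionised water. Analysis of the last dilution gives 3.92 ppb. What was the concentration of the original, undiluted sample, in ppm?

294 ppm

Overall dilution factor = 99.77 × 15.03 × 50 = 7.50 × 10⁴.
Original = 3.92 ppb × 7.50 × 10⁴ = 2.94 × 10⁵ ppb = 294 ppm.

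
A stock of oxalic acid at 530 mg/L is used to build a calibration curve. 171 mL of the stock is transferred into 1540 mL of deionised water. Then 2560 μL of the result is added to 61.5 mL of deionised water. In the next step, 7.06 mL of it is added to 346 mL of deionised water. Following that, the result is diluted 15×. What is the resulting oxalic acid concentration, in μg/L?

2.82 μg/L

Overall dilution factor = 10.01 × 25.02 × 50.01 × 15 = 1.88 × 10⁵.
530 mg/L / 1.88 × 10⁵ = 2.82 × 10⁻³ mg/L = 2.82 μg/L.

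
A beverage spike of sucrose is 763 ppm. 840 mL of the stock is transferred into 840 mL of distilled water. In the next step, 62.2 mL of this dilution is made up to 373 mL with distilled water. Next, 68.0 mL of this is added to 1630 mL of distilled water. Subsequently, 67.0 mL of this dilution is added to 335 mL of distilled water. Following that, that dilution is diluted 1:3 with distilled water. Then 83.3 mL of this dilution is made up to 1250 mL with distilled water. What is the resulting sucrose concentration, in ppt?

Overall dilution factor = 2 × 5.997 × 24.97 × 6 × 3 × 15.01 = 8.09 × 10⁴.
763 ppm / 8.09 × 10⁴ = 9.43 × 10⁻³ ppm = 9430 ppt.

9430 ppt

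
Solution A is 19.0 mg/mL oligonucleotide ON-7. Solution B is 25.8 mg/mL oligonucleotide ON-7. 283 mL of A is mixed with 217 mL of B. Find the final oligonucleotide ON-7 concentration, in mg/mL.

C_mix = (C_A·V_A + C_B·V_B)/(V_A + V_B) = (19.0×283 + 25.8×217) / 500.0 = 22.0 mg/mL.

22.0 mg/mL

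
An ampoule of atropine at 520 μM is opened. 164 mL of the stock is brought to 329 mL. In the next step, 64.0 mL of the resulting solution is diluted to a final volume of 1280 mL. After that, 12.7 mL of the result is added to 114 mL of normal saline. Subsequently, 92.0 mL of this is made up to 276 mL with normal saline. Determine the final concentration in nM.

433 nM

Overall dilution factor = 2.006 × 20 × 9.976 × 3 = 1201.
520 μM / 1201 = 0.433 μM = 433 nM.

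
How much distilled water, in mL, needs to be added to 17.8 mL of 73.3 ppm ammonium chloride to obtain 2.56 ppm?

492 mL

V₂ = C₁V₁/C₂ = 73.3 × 17.8 / 2.56 = 510 mL.
Diluent to add = V₂ − V₁ = 510 − 17.8 = 492 mL.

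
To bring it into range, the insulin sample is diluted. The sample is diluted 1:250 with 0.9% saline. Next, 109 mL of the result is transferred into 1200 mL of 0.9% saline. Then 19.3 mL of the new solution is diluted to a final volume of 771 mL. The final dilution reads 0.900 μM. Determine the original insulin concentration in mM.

Overall dilution factor = 250 × 12.01 × 39.95 = 1.20 × 10⁵.
Original = 0.900 μM × 1.20 × 10⁵ = 1.08 × 10⁵ μM = 108 mM.

108 mM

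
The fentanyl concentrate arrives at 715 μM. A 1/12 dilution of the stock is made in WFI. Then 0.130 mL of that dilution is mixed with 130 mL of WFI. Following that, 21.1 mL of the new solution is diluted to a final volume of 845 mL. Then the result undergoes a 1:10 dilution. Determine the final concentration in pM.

Overall dilution factor = 12 × 1001 × 40.05 × 10 = 4.81 × 10⁶.
715 μM / 4.81 × 10⁶ = 1.49 × 10⁻⁴ μM = 149 pM.

149 pM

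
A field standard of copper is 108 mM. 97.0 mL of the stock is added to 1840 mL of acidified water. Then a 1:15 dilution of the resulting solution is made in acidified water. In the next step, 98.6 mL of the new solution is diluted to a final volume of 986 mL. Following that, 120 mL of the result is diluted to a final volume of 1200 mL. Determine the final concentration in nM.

Overall dilution factor = 19.97 × 15 × 10 × 10 = 3.00 × 10⁴.
108 mM / 3.00 × 10⁴ = 3.61 × 10⁻³ mM = 3610 nM.

3610 nM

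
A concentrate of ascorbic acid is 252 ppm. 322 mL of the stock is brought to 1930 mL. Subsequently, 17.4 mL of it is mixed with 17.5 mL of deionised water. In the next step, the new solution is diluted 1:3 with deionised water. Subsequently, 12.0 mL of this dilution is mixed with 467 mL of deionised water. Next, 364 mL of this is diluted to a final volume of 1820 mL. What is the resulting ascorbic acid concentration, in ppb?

Overall dilution factor = 5.994 × 2.006 × 3 × 39.92 × 5 = 7198.
252 ppm / 7198 = 0.0350 ppm = 35.0 ppb.

35.0 ppb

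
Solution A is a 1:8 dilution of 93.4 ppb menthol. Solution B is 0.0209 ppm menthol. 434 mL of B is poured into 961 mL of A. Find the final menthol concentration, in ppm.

C_A = 93.4 ppb / 8 = 11.7 ppb.
C_B = 0.0209 ppm = 20.9 ppb.
C_mix = (C_A·V_A + C_B·V_B)/(V_A + V_B) = (11.7×961 + 20.9×434) / 1395 = 14.5 ppb = 0.0145 ppm.

0.0145 ppm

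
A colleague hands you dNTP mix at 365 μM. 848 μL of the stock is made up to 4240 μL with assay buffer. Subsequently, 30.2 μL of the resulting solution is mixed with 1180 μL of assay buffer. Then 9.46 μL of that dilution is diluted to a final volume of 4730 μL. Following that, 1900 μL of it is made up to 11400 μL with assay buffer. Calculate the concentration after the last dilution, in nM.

0.607 nM

Overall dilution factor = 5 × 40.07 × 500 × 6 = 6.01 × 10⁵.
365 μM / 6.01 × 10⁵ = 6.07 × 10⁻⁴ μM = 0.607 nM.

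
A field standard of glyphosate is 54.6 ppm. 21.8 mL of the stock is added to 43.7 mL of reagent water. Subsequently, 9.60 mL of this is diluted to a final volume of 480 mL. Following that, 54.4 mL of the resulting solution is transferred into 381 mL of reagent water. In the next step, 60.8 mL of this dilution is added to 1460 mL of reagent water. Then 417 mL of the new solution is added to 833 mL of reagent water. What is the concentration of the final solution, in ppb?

Overall dilution factor = 3.005 × 50 × 8.004 × 25.01 × 2.998 = 9.02 × 10⁴.
54.6 ppm / 9.02 × 10⁴ = 6.06 × 10⁻⁴ ppm = 0.606 ppb.

0.606 ppb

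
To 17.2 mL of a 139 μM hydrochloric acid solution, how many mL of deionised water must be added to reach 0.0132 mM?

0.0132 mM = 13.2 μM.
V₂ = C₁V₁/C₂ = 139 × 17.2 / 13.2 = 181 mL.
Diluent to add = V₂ − V₁ = 181 − 17.2 = 164 mL.

164 mL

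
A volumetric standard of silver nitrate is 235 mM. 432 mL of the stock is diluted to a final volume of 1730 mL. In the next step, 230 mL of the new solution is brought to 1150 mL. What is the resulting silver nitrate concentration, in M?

0.0117 M

Overall dilution factor = 4.005 × 5 = 20.0.
235 mM / 20.0 = 11.7 mM = 0.0117 M.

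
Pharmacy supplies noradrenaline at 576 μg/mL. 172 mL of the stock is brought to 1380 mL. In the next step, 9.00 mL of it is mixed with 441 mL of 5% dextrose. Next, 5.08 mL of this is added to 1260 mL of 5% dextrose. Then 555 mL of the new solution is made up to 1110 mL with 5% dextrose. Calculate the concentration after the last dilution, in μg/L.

Overall dilution factor = 8.023 × 50 × 249.0 × 2 = 2.00 × 10⁵.
576 μg/mL / 2.00 × 10⁵ = 2.88 × 10⁻³ μg/mL = 2.88 μg/L.

2.88 μg/L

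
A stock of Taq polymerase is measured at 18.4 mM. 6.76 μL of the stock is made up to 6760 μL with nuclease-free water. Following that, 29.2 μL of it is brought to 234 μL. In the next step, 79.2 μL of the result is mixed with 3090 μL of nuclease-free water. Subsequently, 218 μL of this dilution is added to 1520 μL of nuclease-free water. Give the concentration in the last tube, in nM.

7.20 nM

Overall dilution factor = 1000 × 8.014 × 40.02 × 7.972 = 2.56 × 10⁶.
18.4 mM / 2.56 × 10⁶ = 7.20 × 10⁻⁶ mM = 7.20 nM.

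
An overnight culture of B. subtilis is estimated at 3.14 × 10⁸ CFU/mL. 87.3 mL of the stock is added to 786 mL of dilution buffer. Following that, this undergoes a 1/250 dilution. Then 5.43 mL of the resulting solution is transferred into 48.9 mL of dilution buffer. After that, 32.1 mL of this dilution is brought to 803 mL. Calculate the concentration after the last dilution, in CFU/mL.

502 CFU/mL

Overall dilution factor = 10.00 × 250 × 10.01 × 25.02 = 6.26 × 10⁵.
3.14 × 10⁸ CFU/mL / 6.26 × 10⁵ = 502 CFU/mL.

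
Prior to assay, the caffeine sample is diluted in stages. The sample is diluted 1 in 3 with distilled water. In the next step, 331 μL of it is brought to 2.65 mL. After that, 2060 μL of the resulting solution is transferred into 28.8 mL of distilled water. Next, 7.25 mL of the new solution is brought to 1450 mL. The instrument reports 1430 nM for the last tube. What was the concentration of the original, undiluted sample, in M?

Overall dilution factor = 3 × 8.006 × 14.98 × 200 = 7.20 × 10⁴.
Original = 1430 nM × 7.20 × 10⁴ = 1.03 × 10⁸ nM = 0.103 M.

0.103 M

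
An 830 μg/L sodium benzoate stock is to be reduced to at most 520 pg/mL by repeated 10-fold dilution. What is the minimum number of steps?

Need 10ⁿ ≥ 1596, so n ≥ log(1596)/log(10) = 3.20.
Minimum whole steps: n = 4.

4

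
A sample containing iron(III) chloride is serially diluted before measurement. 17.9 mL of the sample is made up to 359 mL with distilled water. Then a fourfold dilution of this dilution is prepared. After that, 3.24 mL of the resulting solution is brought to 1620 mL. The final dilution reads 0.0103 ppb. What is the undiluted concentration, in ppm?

0.413 ppm

Overall dilution factor = 20.06 × 4 × 500 = 4.01 × 10⁴.
Original = 0.0103 ppb × 4.01 × 10⁴ = 413 ppb = 0.413 ppm.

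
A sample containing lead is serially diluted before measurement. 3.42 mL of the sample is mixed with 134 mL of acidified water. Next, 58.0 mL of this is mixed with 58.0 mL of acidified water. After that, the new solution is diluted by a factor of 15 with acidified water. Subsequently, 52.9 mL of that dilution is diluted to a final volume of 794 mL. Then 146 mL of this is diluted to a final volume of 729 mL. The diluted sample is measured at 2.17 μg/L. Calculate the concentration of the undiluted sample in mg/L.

Overall dilution factor = 40.18 × 2 × 15 × 15.01 × 4.993 = 9.03 × 10⁴.
Original = 2.17 μg/L × 9.03 × 10⁴ = 1.96 × 10⁵ μg/L = 196 mg/L.

196 mg/L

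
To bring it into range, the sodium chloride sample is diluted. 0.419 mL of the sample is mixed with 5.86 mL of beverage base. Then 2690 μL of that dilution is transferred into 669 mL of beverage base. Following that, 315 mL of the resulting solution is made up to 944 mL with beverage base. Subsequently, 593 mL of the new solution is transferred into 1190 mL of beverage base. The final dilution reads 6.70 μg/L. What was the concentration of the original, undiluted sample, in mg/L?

Overall dilution factor = 14.99 × 249.7 × 2.997 × 3.007 = 3.37 × 10⁴.
Original = 6.70 μg/L × 3.37 × 10⁴ = 2.26 × 10⁵ μg/L = 226 mg/L.

226 mg/L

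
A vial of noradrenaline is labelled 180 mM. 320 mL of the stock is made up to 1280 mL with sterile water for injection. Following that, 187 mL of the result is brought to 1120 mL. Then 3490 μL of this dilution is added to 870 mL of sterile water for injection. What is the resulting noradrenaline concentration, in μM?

30.0 μM

Overall dilution factor = 4 × 5.989 × 250.3 = 5996.
180 mM / 5996 = 0.0300 mM = 30.0 μM.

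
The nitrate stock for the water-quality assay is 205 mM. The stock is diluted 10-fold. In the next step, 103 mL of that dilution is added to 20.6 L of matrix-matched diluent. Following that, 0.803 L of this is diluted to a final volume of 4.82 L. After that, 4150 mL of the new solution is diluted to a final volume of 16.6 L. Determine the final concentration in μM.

4.25 μM

Overall dilution factor = 10 × 201 × 6.002 × 4 = 4.83 × 10⁴.
205 mM / 4.83 × 10⁴ = 4.25 × 10⁻³ mM = 4.25 μM.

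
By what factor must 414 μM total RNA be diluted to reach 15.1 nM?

Factor = C₀/C_target = 414 μM / 15.1 nM = 2.74 × 10⁴.

2.74 × 10⁴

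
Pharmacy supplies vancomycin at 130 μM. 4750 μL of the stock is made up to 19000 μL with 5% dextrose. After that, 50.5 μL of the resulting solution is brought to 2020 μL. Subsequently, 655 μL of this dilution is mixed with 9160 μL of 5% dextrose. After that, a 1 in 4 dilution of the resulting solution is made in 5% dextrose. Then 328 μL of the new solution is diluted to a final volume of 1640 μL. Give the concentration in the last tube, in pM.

Overall dilution factor = 4 × 40 × 14.98 × 4 × 5 = 4.80 × 10⁴.
130 μM / 4.80 × 10⁴ = 2.71 × 10⁻³ μM = 2710 pM.

2710 pM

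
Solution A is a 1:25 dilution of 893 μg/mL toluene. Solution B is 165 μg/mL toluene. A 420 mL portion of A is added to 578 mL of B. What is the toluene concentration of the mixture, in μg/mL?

111 μg/mL

C_A = 893 μg/mL / 25 = 35.7 μg/mL.
C_mix = (C_A·V_A + C_B·V_B)/(V_A + V_B) = (35.7×420 + 165×578) / 998.0 = 111 μg/mL.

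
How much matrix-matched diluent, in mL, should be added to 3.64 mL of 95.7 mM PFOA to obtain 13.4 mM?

V₂ = C₁V₁/C₂ = 95.7 × 3.64 / 13.4 = 26.0 mL.
Diluent to add = V₂ − V₁ = 26.0 − 3.64 = 22.4 mL.

22.4 mL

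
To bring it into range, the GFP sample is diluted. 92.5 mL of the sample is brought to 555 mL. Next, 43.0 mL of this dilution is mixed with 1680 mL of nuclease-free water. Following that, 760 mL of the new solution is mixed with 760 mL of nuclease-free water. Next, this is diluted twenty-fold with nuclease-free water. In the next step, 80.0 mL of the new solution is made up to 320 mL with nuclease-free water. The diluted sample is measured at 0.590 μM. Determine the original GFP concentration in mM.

Overall dilution factor = 6 × 40.07 × 2 × 20 × 4 = 3.85 × 10⁴.
Original = 0.590 μM × 3.85 × 10⁴ = 2.27 × 10⁴ μM = 22.7 mM.

22.7 mM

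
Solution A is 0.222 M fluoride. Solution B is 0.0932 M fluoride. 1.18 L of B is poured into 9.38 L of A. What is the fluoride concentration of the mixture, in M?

C_mix = (C_A·V_A + C_B·V_B)/(V_A + V_B) = (0.222×9.38 + 0.0932×1.18) / 10.56 = 0.208 M.

0.208 M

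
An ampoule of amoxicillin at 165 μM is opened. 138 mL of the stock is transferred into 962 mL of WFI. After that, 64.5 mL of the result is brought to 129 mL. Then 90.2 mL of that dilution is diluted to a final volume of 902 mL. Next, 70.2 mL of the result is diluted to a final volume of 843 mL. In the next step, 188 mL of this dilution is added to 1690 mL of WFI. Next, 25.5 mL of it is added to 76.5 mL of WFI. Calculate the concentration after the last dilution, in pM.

Overall dilution factor = 7.971 × 2 × 10 × 12.01 × 9.989 × 4 = 7.65 × 10⁴.
165 μM / 7.65 × 10⁴ = 2.16 × 10⁻³ μM = 2160 pM.

2160 pM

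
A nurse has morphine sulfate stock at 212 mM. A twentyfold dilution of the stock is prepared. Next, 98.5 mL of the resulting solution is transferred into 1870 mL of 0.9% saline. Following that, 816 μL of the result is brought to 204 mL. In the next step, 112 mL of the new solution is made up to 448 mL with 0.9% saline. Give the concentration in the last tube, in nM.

Overall dilution factor = 20 × 19.98 × 250 × 4 = 4.00 × 10⁵.
212 mM / 4.00 × 10⁵ = 5.30 × 10⁻⁴ mM = 530 nM.

530 nM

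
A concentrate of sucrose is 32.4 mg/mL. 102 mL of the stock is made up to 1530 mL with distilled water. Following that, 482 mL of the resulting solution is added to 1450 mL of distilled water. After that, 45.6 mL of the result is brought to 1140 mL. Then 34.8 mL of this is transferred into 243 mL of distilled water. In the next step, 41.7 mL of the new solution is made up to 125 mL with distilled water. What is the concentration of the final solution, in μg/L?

Overall dilution factor = 15 × 4.008 × 25 × 7.983 × 2.998 = 3.60 × 10⁴.
32.4 mg/mL / 3.60 × 10⁴ = 9.01 × 10⁻⁴ mg/mL = 901 μg/L.

901 μg/L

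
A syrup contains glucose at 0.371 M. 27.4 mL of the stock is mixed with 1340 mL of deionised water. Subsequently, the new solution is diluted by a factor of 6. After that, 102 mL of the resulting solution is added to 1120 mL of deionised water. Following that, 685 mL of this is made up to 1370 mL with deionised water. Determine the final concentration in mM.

Overall dilution factor = 49.91 × 6 × 11.98 × 2 = 7175.
0.371 M / 7175 = 5.17 × 10⁻⁵ M = 0.0517 mM.

0.0517 mM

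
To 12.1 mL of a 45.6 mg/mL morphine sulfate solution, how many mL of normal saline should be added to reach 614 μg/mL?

614 μg/mL = 0.614 mg/mL.
V₂ = C₁V₁/C₂ = 45.6 × 12.1 / 0.614 = 899 mL.
Diluent to add = V₂ − V₁ = 899 − 12.1 = 887 mL.

887 mL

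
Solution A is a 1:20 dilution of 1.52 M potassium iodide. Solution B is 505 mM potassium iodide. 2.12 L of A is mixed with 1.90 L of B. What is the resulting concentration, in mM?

279 mM

C_A = 1.52 M / 20 = 0.0760 M.
C_B = 505 mM = 0.505 M.
C_mix = (C_A·V_A + C_B·V_B)/(V_A + V_B) = (0.0760×2.12 + 0.505×1.90) / 4.020 = 0.279 M = 279 mM.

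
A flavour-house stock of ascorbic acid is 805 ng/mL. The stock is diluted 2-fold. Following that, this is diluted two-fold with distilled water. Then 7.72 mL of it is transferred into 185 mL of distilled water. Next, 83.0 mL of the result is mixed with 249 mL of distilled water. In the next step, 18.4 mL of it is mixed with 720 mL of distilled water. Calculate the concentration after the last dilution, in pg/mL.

Overall dilution factor = 2 × 2 × 24.96 × 4 × 40.13 = 1.60 × 10⁴.
805 ng/mL / 1.60 × 10⁴ = 0.0502 ng/mL = 50.2 pg/mL.

50.2 pg/mL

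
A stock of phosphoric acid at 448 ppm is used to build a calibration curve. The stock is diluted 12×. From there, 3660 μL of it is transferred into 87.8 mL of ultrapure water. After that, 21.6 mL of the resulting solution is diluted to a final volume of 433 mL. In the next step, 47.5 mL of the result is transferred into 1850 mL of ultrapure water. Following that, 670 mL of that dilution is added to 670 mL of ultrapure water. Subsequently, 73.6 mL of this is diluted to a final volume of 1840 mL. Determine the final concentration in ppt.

Overall dilution factor = 12 × 24.99 × 20.05 × 39.95 × 2 × 25 = 1.20 × 10⁷.
448 ppm / 1.20 × 10⁷ = 3.73 × 10⁻⁵ ppm = 37.3 ppt.

37.3 ppt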